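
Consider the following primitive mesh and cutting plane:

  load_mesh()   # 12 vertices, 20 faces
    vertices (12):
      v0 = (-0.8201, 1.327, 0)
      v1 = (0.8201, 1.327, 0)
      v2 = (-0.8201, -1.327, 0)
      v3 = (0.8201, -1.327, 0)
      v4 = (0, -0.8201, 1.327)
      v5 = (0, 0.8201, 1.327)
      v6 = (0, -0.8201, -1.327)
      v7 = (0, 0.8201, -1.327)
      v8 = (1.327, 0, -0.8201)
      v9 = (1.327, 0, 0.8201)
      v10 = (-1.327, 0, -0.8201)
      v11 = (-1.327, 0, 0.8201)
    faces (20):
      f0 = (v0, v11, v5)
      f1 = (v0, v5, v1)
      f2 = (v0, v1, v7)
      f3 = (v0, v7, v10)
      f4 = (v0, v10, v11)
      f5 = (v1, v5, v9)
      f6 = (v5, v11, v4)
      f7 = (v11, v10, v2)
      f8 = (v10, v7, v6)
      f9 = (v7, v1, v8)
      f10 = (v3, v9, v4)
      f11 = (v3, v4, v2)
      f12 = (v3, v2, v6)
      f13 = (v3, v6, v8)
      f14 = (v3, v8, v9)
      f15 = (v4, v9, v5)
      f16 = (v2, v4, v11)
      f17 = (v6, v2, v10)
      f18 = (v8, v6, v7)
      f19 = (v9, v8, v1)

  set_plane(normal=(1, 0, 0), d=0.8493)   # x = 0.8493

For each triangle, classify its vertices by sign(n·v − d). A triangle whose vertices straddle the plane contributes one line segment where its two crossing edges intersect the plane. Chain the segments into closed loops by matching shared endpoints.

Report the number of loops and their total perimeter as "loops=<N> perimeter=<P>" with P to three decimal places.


Straddling triangles (8 of 20):
  (v1,v5,v9) [--+] → (0.8493, 0.295224, 1.00258)–(0.8493, 1.25056, 0.0472419)  len=1.3510
  (v7,v1,v8) [--+] → (0.8493, 1.25056, -0.0472419)–(0.8493, 0.295224, -1.00258)  len=1.3510
  (v3,v9,v4) [-+-] → (0.8493, -1.25056, 0.0472419)–(0.8493, -0.295224, 1.00258)  len=1.3510
  (v3,v6,v8) [--+] → (0.8493, -0.295224, -1.00258)–(0.8493, -1.25056, -0.0472419)  len=1.3510
  (v3,v8,v9) [-++] → (0.8493, -1.25056, -0.0472419)–(0.8493, -1.25056, 0.0472419)  len=0.0945
  (v4,v9,v5) [-+-] → (0.8493, -0.295224, 1.00258)–(0.8493, 0.295224, 1.00258)  len=0.5904
  (v8,v6,v7) [+--] → (0.8493, -0.295224, -1.00258)–(0.8493, 0.295224, -1.00258)  len=0.5904
  (v9,v8,v1) [++-] → (0.8493, 1.25056, -0.0472419)–(0.8493, 1.25056, 0.0472419)  len=0.0945

Chained into 1 loop(s):
  loop 1: 8 segments, perimeter = 6.7740
Total perimeter = 6.774

loops=1 perimeter=6.774


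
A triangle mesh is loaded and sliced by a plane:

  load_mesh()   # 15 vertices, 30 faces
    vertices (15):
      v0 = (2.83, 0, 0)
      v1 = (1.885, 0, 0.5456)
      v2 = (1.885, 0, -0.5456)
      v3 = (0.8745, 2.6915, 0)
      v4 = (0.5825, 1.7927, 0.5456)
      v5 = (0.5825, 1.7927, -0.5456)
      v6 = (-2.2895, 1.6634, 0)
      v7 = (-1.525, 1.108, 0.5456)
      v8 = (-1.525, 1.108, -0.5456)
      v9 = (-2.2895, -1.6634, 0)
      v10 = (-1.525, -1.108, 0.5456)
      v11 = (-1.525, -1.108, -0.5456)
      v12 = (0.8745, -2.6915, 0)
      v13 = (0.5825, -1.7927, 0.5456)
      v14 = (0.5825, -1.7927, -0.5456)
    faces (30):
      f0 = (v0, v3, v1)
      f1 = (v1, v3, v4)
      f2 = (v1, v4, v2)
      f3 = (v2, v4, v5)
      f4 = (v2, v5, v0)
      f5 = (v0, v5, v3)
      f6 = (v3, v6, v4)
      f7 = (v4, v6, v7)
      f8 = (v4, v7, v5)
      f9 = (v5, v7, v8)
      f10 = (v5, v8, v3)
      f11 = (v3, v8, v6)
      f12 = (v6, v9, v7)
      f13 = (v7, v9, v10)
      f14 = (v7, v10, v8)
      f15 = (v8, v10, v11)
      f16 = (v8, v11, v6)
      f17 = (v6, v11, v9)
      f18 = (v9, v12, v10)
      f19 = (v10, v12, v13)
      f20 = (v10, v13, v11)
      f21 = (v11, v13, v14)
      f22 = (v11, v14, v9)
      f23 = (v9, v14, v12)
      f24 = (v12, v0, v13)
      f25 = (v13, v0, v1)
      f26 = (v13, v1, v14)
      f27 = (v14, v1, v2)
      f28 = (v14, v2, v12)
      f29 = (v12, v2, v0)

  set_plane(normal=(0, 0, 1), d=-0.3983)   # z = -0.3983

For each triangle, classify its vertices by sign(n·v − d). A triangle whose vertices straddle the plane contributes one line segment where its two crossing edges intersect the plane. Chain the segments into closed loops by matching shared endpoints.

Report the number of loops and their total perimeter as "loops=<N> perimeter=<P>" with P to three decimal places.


loops=2 perimeter=23.659

Straddling triangles (20 of 30):
  (v1,v4,v2) [++-] → (1.70918, 0.241995, -0.3983)–(1.885, 0, -0.3983)  len=0.2991
  (v2,v4,v5) [-+-] → (1.70918, 0.241995, -0.3983)–(0.5825, 1.7927, -0.3983)  len=1.9168
  (v2,v5,v0) [--+] → (1.18928, 1.30871, -0.3983)–(2.14013, 0, -0.3983)  len=1.6177
  (v0,v5,v3) [+-+] → (1.18928, 1.30871, -0.3983)–(0.661334, 2.03536, -0.3983)  len=0.8982
  (v4,v7,v5) [++-] → (0.298011, 1.70027, -0.3983)–(0.5825, 1.7927, -0.3983)  len=0.2991
  (v5,v7,v8) [-+-] → (0.298011, 1.70027, -0.3983)–(-1.525, 1.108, -0.3983)  len=1.9168
  (v5,v8,v3) [--+] → (-0.877188, 1.53551, -0.3983)–(0.661334, 2.03536, -0.3983)  len=1.6177
  (v3,v8,v6) [+-+] → (-0.877188, 1.53551, -0.3983)–(-1.7314, 1.25795, -0.3983)  len=0.8982
  (v7,v10,v8) [++-] → (-1.525, 0.808864, -0.3983)–(-1.525, 1.108, -0.3983)  len=0.2991
  (v8,v10,v11) [-+-] → (-1.525, 0.808864, -0.3983)–(-1.525, -1.108, -0.3983)  len=1.9169
  (v8,v11,v6) [--+] → (-1.7314, -0.359783, -0.3983)–(-1.7314, 1.25795, -0.3983)  len=1.6177
  (v6,v11,v9) [+-+] → (-1.7314, -0.359783, -0.3983)–(-1.7314, -1.25795, -0.3983)  len=0.8982
  (v10,v13,v11) [++-] → (-1.24051, -1.20043, -0.3983)–(-1.525, -1.108, -0.3983)  len=0.2991
  (v11,v13,v14) [-+-] → (-1.24051, -1.20043, -0.3983)–(0.5825, -1.7927, -0.3983)  len=1.9168
  (v11,v14,v9) [--+] → (-0.192877, -1.75779, -0.3983)–(-1.7314, -1.25795, -0.3983)  len=1.6177
  (v9,v14,v12) [+-+] → (-0.192877, -1.75779, -0.3983)–(0.661334, -2.03536, -0.3983)  len=0.8982
  (v13,v1,v14) [++-] → (0.758323, -1.55071, -0.3983)–(0.5825, -1.7927, -0.3983)  len=0.2991
  (v14,v1,v2) [-+-] → (0.758323, -1.55071, -0.3983)–(1.885, 0, -0.3983)  len=1.9168
  (v14,v2,v12) [--+] → (1.61219, -0.726646, -0.3983)–(0.661334, -2.03536, -0.3983)  len=1.6177
  (v12,v2,v0) [+-+] → (1.61219, -0.726646, -0.3983)–(2.14013, 0, -0.3983)  len=0.8982

Chained into 2 loop(s):
  loop 1: 10 segments, perimeter = 11.0797
  loop 2: 10 segments, perimeter = 12.5793
Total perimeter = 23.659


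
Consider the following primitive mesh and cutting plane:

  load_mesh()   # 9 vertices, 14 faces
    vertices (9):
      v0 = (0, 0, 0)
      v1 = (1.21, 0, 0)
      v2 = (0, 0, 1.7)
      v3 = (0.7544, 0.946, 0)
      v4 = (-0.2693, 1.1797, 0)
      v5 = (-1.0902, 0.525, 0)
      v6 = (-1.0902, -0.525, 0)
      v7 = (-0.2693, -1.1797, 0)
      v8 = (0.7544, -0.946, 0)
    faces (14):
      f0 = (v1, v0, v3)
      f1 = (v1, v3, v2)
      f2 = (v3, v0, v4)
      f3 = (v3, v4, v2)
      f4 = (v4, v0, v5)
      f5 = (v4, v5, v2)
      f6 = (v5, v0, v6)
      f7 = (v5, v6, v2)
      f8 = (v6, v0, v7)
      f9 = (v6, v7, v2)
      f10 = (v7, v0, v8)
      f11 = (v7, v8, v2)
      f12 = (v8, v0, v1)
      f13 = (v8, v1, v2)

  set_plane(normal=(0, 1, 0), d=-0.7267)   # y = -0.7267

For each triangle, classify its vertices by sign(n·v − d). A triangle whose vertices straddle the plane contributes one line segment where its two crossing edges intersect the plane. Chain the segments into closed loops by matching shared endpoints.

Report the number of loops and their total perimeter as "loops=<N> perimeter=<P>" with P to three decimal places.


loops=1 perimeter=3.907

Straddling triangles (6 of 14):
  (v6,v0,v7) [++-] → (-0.16589, -0.7267, 0)–(-0.837297, -0.7267, 0)  len=0.6714
  (v6,v7,v2) [+-+] → (-0.837297, -0.7267, 0)–(-0.16589, -0.7267, 0.652793)  len=0.9364
  (v7,v0,v8) [-+-] → (-0.16589, -0.7267, 0)–(0.579516, -0.7267, 0)  len=0.7454
  (v7,v8,v2) [--+] → (0.579516, -0.7267, 0.394091)–(-0.16589, -0.7267, 0.652793)  len=0.7890
  (v8,v0,v1) [-++] → (0.579516, -0.7267, 0)–(0.860016, -0.7267, 0)  len=0.2805
  (v8,v1,v2) [-++] → (0.860016, -0.7267, 0)–(0.579516, -0.7267, 0.394091)  len=0.4837

Chained into 1 loop(s):
  loop 1: 6 segments, perimeter = 3.9065
Total perimeter = 3.907


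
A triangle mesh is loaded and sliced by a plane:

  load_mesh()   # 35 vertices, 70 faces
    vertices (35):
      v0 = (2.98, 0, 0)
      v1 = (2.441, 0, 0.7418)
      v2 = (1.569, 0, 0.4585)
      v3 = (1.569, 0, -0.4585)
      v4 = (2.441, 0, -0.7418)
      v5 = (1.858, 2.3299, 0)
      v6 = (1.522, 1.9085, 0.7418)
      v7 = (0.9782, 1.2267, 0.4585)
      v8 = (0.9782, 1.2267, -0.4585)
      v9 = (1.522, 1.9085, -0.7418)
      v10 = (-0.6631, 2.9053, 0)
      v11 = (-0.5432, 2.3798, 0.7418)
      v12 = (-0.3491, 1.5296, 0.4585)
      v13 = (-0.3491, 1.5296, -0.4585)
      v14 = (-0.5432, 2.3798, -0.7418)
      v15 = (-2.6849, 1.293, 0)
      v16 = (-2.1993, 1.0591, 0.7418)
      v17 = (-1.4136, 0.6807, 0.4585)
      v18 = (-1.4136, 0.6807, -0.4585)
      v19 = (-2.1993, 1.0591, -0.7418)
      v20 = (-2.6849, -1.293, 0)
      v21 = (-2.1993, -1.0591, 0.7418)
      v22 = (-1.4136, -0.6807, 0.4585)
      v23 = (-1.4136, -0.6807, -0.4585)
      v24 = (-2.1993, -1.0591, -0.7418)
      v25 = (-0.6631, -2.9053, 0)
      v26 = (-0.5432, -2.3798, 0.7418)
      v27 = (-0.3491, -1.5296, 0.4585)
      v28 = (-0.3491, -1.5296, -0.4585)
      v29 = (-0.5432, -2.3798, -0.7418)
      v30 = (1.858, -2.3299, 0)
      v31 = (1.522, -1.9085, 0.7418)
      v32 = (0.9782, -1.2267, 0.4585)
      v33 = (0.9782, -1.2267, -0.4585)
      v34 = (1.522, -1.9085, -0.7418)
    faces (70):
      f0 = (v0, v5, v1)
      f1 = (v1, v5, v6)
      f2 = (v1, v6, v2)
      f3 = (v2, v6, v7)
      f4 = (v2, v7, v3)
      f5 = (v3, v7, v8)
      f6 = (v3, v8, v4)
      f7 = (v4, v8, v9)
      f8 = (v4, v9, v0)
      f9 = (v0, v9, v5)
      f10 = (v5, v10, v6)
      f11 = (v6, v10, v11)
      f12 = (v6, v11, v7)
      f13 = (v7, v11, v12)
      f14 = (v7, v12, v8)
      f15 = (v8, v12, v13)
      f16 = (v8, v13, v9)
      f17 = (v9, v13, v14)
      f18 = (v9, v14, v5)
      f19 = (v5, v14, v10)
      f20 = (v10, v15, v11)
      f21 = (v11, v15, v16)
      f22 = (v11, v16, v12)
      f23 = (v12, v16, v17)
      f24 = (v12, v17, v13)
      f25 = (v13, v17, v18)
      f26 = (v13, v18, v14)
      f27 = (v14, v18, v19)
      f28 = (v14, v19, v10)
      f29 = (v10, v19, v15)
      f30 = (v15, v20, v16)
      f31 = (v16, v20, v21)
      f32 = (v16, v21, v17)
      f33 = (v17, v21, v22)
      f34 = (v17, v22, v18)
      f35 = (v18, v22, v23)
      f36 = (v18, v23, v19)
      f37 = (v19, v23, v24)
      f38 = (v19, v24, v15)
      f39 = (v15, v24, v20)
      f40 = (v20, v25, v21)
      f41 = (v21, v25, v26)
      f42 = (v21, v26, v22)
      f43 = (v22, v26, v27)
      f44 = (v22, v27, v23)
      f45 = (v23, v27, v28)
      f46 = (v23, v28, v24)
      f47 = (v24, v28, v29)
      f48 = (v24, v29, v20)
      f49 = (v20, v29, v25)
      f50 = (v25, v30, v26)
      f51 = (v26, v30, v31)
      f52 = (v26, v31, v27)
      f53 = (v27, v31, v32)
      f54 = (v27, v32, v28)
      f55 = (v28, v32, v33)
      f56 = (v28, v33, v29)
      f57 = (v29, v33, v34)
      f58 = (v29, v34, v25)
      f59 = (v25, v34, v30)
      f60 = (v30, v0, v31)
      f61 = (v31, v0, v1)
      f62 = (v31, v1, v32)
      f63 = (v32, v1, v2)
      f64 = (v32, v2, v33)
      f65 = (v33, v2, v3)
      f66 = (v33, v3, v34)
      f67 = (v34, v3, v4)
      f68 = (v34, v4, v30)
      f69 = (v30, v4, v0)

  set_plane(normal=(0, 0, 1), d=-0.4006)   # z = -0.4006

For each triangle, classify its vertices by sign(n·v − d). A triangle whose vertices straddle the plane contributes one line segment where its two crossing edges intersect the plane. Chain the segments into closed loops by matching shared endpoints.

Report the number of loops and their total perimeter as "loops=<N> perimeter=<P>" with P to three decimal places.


Straddling triangles (28 of 70):
  (v2,v7,v3) [++-] → (1.5317, 0.0774547, -0.4006)–(1.569, 0, -0.4006)  len=0.0860
  (v3,v7,v8) [-+-] → (1.5317, 0.0774547, -0.4006)–(0.9782, 1.2267, -0.4006)  len=1.2756
  (v4,v9,v0) [--+] → (2.19262, 1.03066, -0.4006)–(2.68892, 0, -0.4006)  len=1.1439
  (v0,v9,v5) [+-+] → (2.19262, 1.03066, -0.4006)–(1.67655, 2.10233, -0.4006)  len=1.1895
  (v7,v12,v8) [++-] → (0.894393, 1.24583, -0.4006)–(0.9782, 1.2267, -0.4006)  len=0.0860
  (v8,v12,v13) [-+-] → (0.894393, 1.24583, -0.4006)–(-0.3491, 1.5296, -0.4006)  len=1.2755
  (v9,v14,v5) [--+] → (0.561261, 2.35685, -0.4006)–(1.67655, 2.10233, -0.4006)  len=1.1440
  (v5,v14,v10) [+-+] → (0.561261, 2.35685, -0.4006)–(-0.598349, 2.62151, -0.4006)  len=1.1894
  (v12,v17,v13) [++-] → (-0.416313, 1.476, -0.4006)–(-0.3491, 1.5296, -0.4006)  len=0.0860
  (v13,v17,v18) [-+-] → (-0.416313, 1.476, -0.4006)–(-1.4136, 0.6807, -0.4006)  len=1.2756
  (v14,v19,v10) [--+] → (-1.49271, 1.90828, -0.4006)–(-0.598349, 2.62151, -0.4006)  len=1.1439
  (v10,v19,v15) [+-+] → (-1.49271, 1.90828, -0.4006)–(-2.42266, 1.16669, -0.4006)  len=1.1894
  (v17,v22,v18) [++-] → (-1.4136, 0.59474, -0.4006)–(-1.4136, 0.6807, -0.4006)  len=0.0860
  (v18,v22,v23) [-+-] → (-1.4136, 0.59474, -0.4006)–(-1.4136, -0.6807, -0.4006)  len=1.2754
  (v19,v24,v15) [--+] → (-2.42266, 0.0227772, -0.4006)–(-2.42266, 1.16669, -0.4006)  len=1.1439
  (v15,v24,v20) [+-+] → (-2.42266, 0.0227772, -0.4006)–(-2.42266, -1.16669, -0.4006)  len=1.1895
  (v22,v27,v23) [++-] → (-1.34639, -0.7343, -0.4006)–(-1.4136, -0.6807, -0.4006)  len=0.0860
  (v23,v27,v28) [-+-] → (-1.34639, -0.7343, -0.4006)–(-0.3491, -1.5296, -0.4006)  len=1.2756
  (v24,v29,v20) [--+] → (-1.5283, -1.87991, -0.4006)–(-2.42266, -1.16669, -0.4006)  len=1.1439
  (v20,v29,v25) [+-+] → (-1.5283, -1.87991, -0.4006)–(-0.598349, -2.62151, -0.4006)  len=1.1894
  (v27,v32,v28) [++-] → (-0.265293, -1.51047, -0.4006)–(-0.3491, -1.5296, -0.4006)  len=0.0860
  (v28,v32,v33) [-+-] → (-0.265293, -1.51047, -0.4006)–(0.9782, -1.2267, -0.4006)  len=1.2755
  (v29,v34,v25) [--+] → (0.516936, -2.36699, -0.4006)–(-0.598349, -2.62151, -0.4006)  len=1.1440
  (v25,v34,v30) [+-+] → (0.516936, -2.36699, -0.4006)–(1.67655, -2.10233, -0.4006)  len=1.1894
  (v32,v2,v33) [++-] → (1.0155, -1.14925, -0.4006)–(0.9782, -1.2267, -0.4006)  len=0.0860
  (v33,v2,v3) [-+-] → (1.0155, -1.14925, -0.4006)–(1.569, 0, -0.4006)  len=1.2756
  (v34,v4,v30) [--+] → (2.17284, -1.07167, -0.4006)–(1.67655, -2.10233, -0.4006)  len=1.1439
  (v30,v4,v0) [+-+] → (2.17284, -1.07167, -0.4006)–(2.68892, 0, -0.4006)  len=1.1895

Chained into 2 loop(s):
  loop 1: 14 segments, perimeter = 9.5304
  loop 2: 14 segments, perimeter = 16.3337
Total perimeter = 25.864

loops=2 perimeter=25.864


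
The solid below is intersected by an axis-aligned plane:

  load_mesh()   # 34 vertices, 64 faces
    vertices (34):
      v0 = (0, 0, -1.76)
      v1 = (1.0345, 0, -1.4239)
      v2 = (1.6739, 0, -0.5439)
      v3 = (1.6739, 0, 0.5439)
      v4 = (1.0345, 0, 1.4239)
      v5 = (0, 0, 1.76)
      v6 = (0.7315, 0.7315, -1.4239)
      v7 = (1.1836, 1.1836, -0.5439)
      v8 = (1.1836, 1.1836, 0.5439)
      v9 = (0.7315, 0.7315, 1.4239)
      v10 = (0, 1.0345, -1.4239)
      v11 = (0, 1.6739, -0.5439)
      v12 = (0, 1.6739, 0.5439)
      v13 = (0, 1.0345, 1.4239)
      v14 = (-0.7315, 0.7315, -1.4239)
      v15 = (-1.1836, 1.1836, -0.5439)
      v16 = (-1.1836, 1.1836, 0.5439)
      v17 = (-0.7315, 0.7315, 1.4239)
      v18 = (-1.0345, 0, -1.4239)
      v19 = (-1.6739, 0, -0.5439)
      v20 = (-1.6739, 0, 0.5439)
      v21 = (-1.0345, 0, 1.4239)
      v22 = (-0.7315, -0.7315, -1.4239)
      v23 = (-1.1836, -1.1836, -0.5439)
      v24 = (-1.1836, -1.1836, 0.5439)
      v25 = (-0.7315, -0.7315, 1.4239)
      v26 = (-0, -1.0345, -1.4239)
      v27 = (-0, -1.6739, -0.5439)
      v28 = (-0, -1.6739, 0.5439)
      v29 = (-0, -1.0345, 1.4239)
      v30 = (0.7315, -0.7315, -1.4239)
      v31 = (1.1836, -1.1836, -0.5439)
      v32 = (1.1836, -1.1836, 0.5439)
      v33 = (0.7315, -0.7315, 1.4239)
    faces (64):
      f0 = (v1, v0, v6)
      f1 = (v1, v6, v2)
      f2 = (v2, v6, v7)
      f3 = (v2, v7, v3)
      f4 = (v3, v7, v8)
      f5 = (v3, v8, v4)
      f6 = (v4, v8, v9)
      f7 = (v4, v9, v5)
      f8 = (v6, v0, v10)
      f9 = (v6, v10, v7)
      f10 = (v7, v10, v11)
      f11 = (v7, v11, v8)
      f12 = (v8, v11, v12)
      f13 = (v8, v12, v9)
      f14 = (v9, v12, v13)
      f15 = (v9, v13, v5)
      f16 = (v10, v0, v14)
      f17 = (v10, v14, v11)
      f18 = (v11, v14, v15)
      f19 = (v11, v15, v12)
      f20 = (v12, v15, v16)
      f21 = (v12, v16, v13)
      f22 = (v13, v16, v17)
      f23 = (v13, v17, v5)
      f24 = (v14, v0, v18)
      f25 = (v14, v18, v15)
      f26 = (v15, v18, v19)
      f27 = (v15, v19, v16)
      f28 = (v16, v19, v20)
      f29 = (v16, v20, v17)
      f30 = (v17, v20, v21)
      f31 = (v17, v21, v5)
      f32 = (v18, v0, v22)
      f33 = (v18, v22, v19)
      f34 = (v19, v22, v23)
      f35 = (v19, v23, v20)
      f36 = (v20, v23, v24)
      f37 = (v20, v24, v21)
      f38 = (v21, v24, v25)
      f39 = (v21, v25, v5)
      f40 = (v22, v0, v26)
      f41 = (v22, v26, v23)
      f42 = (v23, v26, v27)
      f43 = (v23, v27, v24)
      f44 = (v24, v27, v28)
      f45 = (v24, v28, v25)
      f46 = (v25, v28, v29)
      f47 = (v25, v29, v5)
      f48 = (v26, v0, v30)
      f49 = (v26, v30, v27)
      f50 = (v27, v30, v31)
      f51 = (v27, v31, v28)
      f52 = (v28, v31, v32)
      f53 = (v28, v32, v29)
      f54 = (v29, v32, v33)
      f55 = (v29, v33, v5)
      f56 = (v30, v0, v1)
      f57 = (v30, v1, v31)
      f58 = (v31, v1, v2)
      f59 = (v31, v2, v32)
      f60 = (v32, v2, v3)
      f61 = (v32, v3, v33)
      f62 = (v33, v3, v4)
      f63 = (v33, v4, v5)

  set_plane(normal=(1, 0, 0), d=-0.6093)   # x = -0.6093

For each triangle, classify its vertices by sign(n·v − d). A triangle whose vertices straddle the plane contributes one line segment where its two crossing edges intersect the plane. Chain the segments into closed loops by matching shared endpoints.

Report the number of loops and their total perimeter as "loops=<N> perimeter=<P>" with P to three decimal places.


Straddling triangles (20 of 64):
  (v10,v0,v14) [++-] → (-0.6093, 0.6093, -1.48005)–(-0.6093, 0.782117, -1.4239)  len=0.1817
  (v10,v14,v11) [+-+] → (-0.6093, 0.782117, -1.4239)–(-0.6093, 0.888932, -1.27689)  len=0.1817
  (v11,v14,v15) [+--] → (-0.6093, 0.888932, -1.27689)–(-0.6093, 1.4215, -0.5439)  len=0.9060
  (v11,v15,v12) [+-+] → (-0.6093, 1.4215, -0.5439)–(-0.6093, 1.4215, -0.0160836)  len=0.5278
  (v12,v15,v16) [+--] → (-0.6093, 1.4215, -0.0160836)–(-0.6093, 1.4215, 0.5439)  len=0.5600
  (v12,v16,v13) [+-+] → (-0.6093, 1.4215, 0.5439)–(-0.6093, 1.11125, 0.970889)  len=0.5278
  (v13,v16,v17) [+--] → (-0.6093, 1.11125, 0.970889)–(-0.6093, 0.782117, 1.4239)  len=0.5600
  (v13,v17,v5) [+-+] → (-0.6093, 0.782117, 1.4239)–(-0.6093, 0.6093, 1.48005)  len=0.1817
  (v14,v0,v18) [-+-] → (-0.6093, 0.6093, -1.48005)–(-0.6093, 0, -1.56204)  len=0.6148
  (v17,v21,v5) [--+] → (-0.6093, 0, 1.56204)–(-0.6093, 0.6093, 1.48005)  len=0.6148
  (v18,v0,v22) [-+-] → (-0.6093, 0, -1.56204)–(-0.6093, -0.6093, -1.48005)  len=0.6148
  (v21,v25,v5) [--+] → (-0.6093, -0.6093, 1.48005)–(-0.6093, 0, 1.56204)  len=0.6148
  (v22,v0,v26) [-++] → (-0.6093, -0.6093, -1.48005)–(-0.6093, -0.782117, -1.4239)  len=0.1817
  (v22,v26,v23) [-+-] → (-0.6093, -0.782117, -1.4239)–(-0.6093, -1.11125, -0.970889)  len=0.5600
  (v23,v26,v27) [-++] → (-0.6093, -1.11125, -0.970889)–(-0.6093, -1.4215, -0.5439)  len=0.5278
  (v23,v27,v24) [-+-] → (-0.6093, -1.4215, -0.5439)–(-0.6093, -1.4215, 0.0160836)  len=0.5600
  (v24,v27,v28) [-++] → (-0.6093, -1.4215, 0.0160836)–(-0.6093, -1.4215, 0.5439)  len=0.5278
  (v24,v28,v25) [-+-] → (-0.6093, -1.4215, 0.5439)–(-0.6093, -0.888932, 1.27689)  len=0.9060
  (v25,v28,v29) [-++] → (-0.6093, -0.888932, 1.27689)–(-0.6093, -0.782117, 1.4239)  len=0.1817
  (v25,v29,v5) [-++] → (-0.6093, -0.782117, 1.4239)–(-0.6093, -0.6093, 1.48005)  len=0.1817

Chained into 1 loop(s):
  loop 1: 20 segments, perimeter = 9.7126
Total perimeter = 9.713

loops=1 perimeter=9.713


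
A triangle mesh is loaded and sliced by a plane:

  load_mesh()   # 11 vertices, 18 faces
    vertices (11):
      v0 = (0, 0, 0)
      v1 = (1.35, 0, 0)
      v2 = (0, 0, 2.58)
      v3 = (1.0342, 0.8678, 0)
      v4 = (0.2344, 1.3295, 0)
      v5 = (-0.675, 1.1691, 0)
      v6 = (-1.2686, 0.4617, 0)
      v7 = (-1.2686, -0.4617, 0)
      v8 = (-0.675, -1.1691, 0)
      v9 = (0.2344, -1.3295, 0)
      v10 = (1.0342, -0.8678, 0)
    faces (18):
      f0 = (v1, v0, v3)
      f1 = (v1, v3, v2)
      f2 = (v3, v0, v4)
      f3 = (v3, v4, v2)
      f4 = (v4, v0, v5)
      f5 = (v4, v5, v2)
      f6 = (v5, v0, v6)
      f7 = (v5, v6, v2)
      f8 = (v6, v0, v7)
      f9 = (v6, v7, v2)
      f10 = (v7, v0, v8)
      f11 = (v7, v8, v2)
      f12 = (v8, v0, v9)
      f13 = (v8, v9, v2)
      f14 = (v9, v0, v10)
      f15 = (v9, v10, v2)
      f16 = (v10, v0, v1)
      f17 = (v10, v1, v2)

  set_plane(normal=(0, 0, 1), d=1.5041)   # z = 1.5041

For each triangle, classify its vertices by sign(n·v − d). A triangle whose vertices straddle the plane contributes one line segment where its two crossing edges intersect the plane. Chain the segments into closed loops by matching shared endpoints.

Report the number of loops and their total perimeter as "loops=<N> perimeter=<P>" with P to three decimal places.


Straddling triangles (9 of 18):
  (v1,v3,v2) [--+] → (0.431277, 0.361886, 1.5041)–(0.562971, 0, 1.5041)  len=0.3851
  (v3,v4,v2) [--+] → (0.0977484, 0.554422, 1.5041)–(0.431277, 0.361886, 1.5041)  len=0.3851
  (v4,v5,v2) [--+] → (-0.281485, 0.487533, 1.5041)–(0.0977484, 0.554422, 1.5041)  len=0.3851
  (v5,v6,v2) [--+] → (-0.529026, 0.192536, 1.5041)–(-0.281485, 0.487533, 1.5041)  len=0.3851
  (v6,v7,v2) [--+] → (-0.529026, -0.192536, 1.5041)–(-0.529026, 0.192536, 1.5041)  len=0.3851
  (v7,v8,v2) [--+] → (-0.281485, -0.487533, 1.5041)–(-0.529026, -0.192536, 1.5041)  len=0.3851
  (v8,v9,v2) [--+] → (0.0977484, -0.554422, 1.5041)–(-0.281485, -0.487533, 1.5041)  len=0.3851
  (v9,v10,v2) [--+] → (0.431277, -0.361886, 1.5041)–(0.0977484, -0.554422, 1.5041)  len=0.3851
  (v10,v1,v2) [--+] → (0.562971, 0, 1.5041)–(0.431277, -0.361886, 1.5041)  len=0.3851

Chained into 1 loop(s):
  loop 1: 9 segments, perimeter = 3.4659
Total perimeter = 3.466

loops=1 perimeter=3.466


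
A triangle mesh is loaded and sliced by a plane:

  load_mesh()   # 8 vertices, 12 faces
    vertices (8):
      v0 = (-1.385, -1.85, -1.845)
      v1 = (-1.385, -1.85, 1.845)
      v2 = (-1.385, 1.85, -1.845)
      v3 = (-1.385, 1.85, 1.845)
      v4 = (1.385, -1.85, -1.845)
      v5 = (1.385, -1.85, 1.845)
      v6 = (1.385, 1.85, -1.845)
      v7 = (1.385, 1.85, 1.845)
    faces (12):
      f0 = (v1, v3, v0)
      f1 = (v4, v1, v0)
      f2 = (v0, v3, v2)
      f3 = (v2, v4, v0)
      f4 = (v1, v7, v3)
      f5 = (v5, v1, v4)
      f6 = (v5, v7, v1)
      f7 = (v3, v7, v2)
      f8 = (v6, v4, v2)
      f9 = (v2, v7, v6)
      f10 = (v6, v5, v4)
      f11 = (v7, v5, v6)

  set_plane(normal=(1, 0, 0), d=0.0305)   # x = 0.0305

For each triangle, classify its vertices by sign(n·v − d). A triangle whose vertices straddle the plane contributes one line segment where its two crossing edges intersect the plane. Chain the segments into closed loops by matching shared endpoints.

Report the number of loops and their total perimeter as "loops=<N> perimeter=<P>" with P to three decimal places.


Straddling triangles (8 of 12):
  (v4,v1,v0) [+--] → (0.0305, -1.85, -0.04063)–(0.0305, -1.85, -1.845)  len=1.8044
  (v2,v4,v0) [-+-] → (0.0305, -0.0407401, -1.845)–(0.0305, -1.85, -1.845)  len=1.8093
  (v1,v7,v3) [-+-] → (0.0305, 0.0407401, 1.845)–(0.0305, 1.85, 1.845)  len=1.8093
  (v5,v1,v4) [+-+] → (0.0305, -1.85, 1.845)–(0.0305, -1.85, -0.04063)  len=1.8856
  (v5,v7,v1) [++-] → (0.0305, 0.0407401, 1.845)–(0.0305, -1.85, 1.845)  len=1.8907
  (v3,v7,v2) [-+-] → (0.0305, 1.85, 1.845)–(0.0305, 1.85, 0.04063)  len=1.8044
  (v6,v4,v2) [++-] → (0.0305, -0.0407401, -1.845)–(0.0305, 1.85, -1.845)  len=1.8907
  (v2,v7,v6) [-++] → (0.0305, 1.85, 0.04063)–(0.0305, 1.85, -1.845)  len=1.8856

Chained into 1 loop(s):
  loop 1: 8 segments, perimeter = 14.7800
Total perimeter = 14.780

loops=1 perimeter=14.780


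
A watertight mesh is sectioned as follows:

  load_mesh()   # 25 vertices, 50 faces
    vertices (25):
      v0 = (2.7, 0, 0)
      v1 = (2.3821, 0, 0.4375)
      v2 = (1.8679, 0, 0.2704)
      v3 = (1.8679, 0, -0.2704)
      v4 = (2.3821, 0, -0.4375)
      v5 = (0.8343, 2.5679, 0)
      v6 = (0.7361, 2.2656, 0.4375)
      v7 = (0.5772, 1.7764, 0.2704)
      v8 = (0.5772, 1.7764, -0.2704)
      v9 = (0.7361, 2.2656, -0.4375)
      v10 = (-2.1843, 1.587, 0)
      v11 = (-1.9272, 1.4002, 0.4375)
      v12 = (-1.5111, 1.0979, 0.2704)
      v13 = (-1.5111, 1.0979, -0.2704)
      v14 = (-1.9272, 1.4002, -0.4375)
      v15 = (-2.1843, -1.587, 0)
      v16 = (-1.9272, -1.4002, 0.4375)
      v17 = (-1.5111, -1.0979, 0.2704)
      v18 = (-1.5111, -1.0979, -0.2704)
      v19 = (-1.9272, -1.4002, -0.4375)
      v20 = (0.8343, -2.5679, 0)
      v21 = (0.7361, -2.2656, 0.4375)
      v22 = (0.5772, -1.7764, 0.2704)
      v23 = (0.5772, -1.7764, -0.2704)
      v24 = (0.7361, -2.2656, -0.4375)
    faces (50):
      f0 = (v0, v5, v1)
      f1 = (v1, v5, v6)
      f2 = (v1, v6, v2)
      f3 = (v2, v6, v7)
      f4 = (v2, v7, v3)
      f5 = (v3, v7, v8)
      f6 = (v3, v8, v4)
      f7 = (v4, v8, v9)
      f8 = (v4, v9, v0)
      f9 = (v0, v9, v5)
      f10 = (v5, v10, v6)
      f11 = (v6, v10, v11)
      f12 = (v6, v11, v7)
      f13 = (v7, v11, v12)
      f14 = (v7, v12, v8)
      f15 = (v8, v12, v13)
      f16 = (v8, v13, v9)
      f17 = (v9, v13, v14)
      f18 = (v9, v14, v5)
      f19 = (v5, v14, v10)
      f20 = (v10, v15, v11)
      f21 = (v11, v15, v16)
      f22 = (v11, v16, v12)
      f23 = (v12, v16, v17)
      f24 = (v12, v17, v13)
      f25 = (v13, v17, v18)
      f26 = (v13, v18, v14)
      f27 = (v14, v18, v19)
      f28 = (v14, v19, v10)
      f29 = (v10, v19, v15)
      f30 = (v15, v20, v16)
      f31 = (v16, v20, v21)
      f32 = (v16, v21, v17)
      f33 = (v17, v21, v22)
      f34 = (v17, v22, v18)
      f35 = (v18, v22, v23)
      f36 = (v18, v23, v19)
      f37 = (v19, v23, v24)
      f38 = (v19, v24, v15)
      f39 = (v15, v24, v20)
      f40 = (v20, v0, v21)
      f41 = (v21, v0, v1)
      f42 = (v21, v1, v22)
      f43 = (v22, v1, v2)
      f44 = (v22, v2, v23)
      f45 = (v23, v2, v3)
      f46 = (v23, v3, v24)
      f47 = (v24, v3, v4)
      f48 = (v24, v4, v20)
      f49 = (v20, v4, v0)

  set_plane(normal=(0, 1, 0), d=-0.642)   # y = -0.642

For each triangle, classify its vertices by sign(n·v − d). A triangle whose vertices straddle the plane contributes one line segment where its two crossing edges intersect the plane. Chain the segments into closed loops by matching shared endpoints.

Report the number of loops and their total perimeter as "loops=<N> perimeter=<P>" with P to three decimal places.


Straddling triangles (20 of 50):
  (v10,v15,v11) [+-+] → (-2.1843, -0.642, 0)–(-2.10297, -0.642, 0.138403)  len=0.1605
  (v11,v15,v16) [+--] → (-2.10297, -0.642, 0.138403)–(-1.9272, -0.642, 0.4375)  len=0.3469
  (v11,v16,v12) [+-+] → (-1.9272, -0.642, 0.4375)–(-1.80091, -0.642, 0.386783)  len=0.1361
  (v12,v16,v17) [+--] → (-1.80091, -0.642, 0.386783)–(-1.5111, -0.642, 0.2704)  len=0.3123
  (v12,v17,v13) [+-+] → (-1.5111, -0.642, 0.2704)–(-1.5111, -0.642, 0.158117)  len=0.1123
  (v13,v17,v18) [+--] → (-1.5111, -0.642, 0.158117)–(-1.5111, -0.642, -0.2704)  len=0.4285
  (v13,v18,v14) [+-+] → (-1.5111, -0.642, -0.2704)–(-1.58704, -0.642, -0.300896)  len=0.0818
  (v14,v18,v19) [+--] → (-1.58704, -0.642, -0.300896)–(-1.9272, -0.642, -0.4375)  len=0.3666
  (v14,v19,v10) [+-+] → (-1.9272, -0.642, -0.4375)–(-1.99246, -0.642, -0.326455)  len=0.1288
  (v10,v19,v15) [+--] → (-1.99246, -0.642, -0.326455)–(-2.1843, -0.642, 0)  len=0.3787
  (v20,v0,v21) [-+-] → (2.23356, -0.642, 0)–(2.14349, -0.642, 0.123974)  len=0.1532
  (v21,v0,v1) [-++] → (2.14349, -0.642, 0.123974)–(1.91568, -0.642, 0.4375)  len=0.3876
  (v21,v1,v22) [-+-] → (1.91568, -0.642, 0.4375)–(1.7298, -0.642, 0.377109)  len=0.1954
  (v22,v1,v2) [-++] → (1.7298, -0.642, 0.377109)–(1.40143, -0.642, 0.2704)  len=0.3453
  (v22,v2,v23) [-+-] → (1.40143, -0.642, 0.2704)–(1.40143, -0.642, 0.0749521)  len=0.1954
  (v23,v2,v3) [-++] → (1.40143, -0.642, 0.0749521)–(1.40143, -0.642, -0.2704)  len=0.3454
  (v23,v3,v24) [-+-] → (1.40143, -0.642, -0.2704)–(1.54718, -0.642, -0.317751)  len=0.1532
  (v24,v3,v4) [-++] → (1.54718, -0.642, -0.317751)–(1.91568, -0.642, -0.4375)  len=0.3875
  (v24,v4,v20) [-+-] → (1.91568, -0.642, -0.4375)–(1.99513, -0.642, -0.328121)  len=0.1352
  (v20,v4,v0) [-++] → (1.99513, -0.642, -0.328121)–(2.23356, -0.642, 0)  len=0.4056

Chained into 2 loop(s):
  loop 1: 10 segments, perimeter = 2.4525
  loop 2: 10 segments, perimeter = 2.7038
Total perimeter = 5.156

loops=2 perimeter=5.156


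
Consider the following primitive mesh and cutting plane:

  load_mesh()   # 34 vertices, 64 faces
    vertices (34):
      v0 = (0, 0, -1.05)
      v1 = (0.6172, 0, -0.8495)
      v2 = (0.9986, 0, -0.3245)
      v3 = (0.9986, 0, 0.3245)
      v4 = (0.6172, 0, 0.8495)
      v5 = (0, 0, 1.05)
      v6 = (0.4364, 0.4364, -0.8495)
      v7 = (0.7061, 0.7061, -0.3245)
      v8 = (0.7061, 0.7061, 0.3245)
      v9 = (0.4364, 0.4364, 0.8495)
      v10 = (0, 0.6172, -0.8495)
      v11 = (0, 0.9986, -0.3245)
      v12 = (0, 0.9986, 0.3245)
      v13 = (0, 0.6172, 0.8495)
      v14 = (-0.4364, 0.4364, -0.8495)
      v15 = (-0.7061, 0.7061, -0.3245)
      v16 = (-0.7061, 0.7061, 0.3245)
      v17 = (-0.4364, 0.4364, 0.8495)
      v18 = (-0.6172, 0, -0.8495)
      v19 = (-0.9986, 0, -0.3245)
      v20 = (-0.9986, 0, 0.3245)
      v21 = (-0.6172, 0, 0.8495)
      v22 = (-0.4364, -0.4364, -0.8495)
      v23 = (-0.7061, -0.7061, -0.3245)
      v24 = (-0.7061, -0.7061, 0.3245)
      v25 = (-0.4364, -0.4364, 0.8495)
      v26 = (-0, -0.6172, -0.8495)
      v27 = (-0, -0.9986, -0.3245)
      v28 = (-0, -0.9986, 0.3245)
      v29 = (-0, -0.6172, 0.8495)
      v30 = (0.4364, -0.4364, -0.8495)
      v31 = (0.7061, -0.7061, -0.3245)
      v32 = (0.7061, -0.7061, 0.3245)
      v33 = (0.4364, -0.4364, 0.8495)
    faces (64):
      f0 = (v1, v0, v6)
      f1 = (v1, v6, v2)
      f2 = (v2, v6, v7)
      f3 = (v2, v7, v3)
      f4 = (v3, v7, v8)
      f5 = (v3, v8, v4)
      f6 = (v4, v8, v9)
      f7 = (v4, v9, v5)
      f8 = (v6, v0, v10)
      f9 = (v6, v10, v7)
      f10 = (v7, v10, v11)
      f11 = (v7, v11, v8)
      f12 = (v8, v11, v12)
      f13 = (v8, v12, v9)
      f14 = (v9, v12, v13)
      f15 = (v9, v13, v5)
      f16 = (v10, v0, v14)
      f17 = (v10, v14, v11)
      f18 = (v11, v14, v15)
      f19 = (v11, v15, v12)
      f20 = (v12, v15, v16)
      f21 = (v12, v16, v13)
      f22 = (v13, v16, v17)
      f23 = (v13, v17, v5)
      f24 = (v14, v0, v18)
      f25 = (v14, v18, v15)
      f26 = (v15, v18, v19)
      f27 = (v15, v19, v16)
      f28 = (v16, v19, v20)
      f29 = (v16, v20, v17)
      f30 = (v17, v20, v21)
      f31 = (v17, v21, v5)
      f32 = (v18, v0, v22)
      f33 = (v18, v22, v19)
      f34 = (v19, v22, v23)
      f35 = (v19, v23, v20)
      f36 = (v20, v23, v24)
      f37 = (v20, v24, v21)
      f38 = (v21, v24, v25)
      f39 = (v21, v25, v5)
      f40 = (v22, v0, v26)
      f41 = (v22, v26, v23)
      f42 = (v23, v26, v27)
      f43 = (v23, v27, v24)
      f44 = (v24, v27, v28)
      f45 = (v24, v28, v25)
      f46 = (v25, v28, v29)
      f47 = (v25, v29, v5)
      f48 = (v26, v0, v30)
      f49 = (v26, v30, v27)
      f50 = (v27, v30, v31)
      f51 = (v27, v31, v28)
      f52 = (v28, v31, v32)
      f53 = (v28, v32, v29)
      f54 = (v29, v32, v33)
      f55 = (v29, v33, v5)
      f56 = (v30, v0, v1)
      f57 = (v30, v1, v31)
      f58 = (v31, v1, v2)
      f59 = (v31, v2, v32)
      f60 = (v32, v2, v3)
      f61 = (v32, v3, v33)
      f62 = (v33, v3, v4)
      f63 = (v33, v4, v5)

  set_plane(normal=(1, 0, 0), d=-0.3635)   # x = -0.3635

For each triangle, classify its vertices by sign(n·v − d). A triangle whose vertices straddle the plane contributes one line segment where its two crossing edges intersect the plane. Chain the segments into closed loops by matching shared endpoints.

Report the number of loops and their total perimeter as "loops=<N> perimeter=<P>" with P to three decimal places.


Straddling triangles (20 of 64):
  (v10,v0,v14) [++-] → (-0.3635, 0.3635, -0.882993)–(-0.3635, 0.466602, -0.8495)  len=0.1084
  (v10,v14,v11) [+-+] → (-0.3635, 0.466602, -0.8495)–(-0.3635, 0.530315, -0.761799)  len=0.1084
  (v11,v14,v15) [+--] → (-0.3635, 0.530315, -0.761799)–(-0.3635, 0.848021, -0.3245)  len=0.5405
  (v11,v15,v12) [+-+] → (-0.3635, 0.848021, -0.3245)–(-0.3635, 0.848021, -0.00960494)  len=0.3149
  (v12,v15,v16) [+--] → (-0.3635, 0.848021, -0.00960494)–(-0.3635, 0.848021, 0.3245)  len=0.3341
  (v12,v16,v13) [+-+] → (-0.3635, 0.848021, 0.3245)–(-0.3635, 0.662966, 0.57923)  len=0.3149
  (v13,v16,v17) [+--] → (-0.3635, 0.662966, 0.57923)–(-0.3635, 0.466602, 0.8495)  len=0.3341
  (v13,v17,v5) [+-+] → (-0.3635, 0.466602, 0.8495)–(-0.3635, 0.3635, 0.882993)  len=0.1084
  (v14,v0,v18) [-+-] → (-0.3635, 0.3635, -0.882993)–(-0.3635, 0, -0.931916)  len=0.3668
  (v17,v21,v5) [--+] → (-0.3635, 0, 0.931916)–(-0.3635, 0.3635, 0.882993)  len=0.3668
  (v18,v0,v22) [-+-] → (-0.3635, 0, -0.931916)–(-0.3635, -0.3635, -0.882993)  len=0.3668
  (v21,v25,v5) [--+] → (-0.3635, -0.3635, 0.882993)–(-0.3635, 0, 0.931916)  len=0.3668
  (v22,v0,v26) [-++] → (-0.3635, -0.3635, -0.882993)–(-0.3635, -0.466602, -0.8495)  len=0.1084
  (v22,v26,v23) [-+-] → (-0.3635, -0.466602, -0.8495)–(-0.3635, -0.662966, -0.57923)  len=0.3341
  (v23,v26,v27) [-++] → (-0.3635, -0.662966, -0.57923)–(-0.3635, -0.848021, -0.3245)  len=0.3149
  (v23,v27,v24) [-+-] → (-0.3635, -0.848021, -0.3245)–(-0.3635, -0.848021, 0.00960494)  len=0.3341
  (v24,v27,v28) [-++] → (-0.3635, -0.848021, 0.00960494)–(-0.3635, -0.848021, 0.3245)  len=0.3149
  (v24,v28,v25) [-+-] → (-0.3635, -0.848021, 0.3245)–(-0.3635, -0.530315, 0.761799)  len=0.5405
  (v25,v28,v29) [-++] → (-0.3635, -0.530315, 0.761799)–(-0.3635, -0.466602, 0.8495)  len=0.1084
  (v25,v29,v5) [-++] → (-0.3635, -0.466602, 0.8495)–(-0.3635, -0.3635, 0.882993)  len=0.1084

Chained into 1 loop(s):
  loop 1: 20 segments, perimeter = 5.7944
Total perimeter = 5.794

loops=1 perimeter=5.794


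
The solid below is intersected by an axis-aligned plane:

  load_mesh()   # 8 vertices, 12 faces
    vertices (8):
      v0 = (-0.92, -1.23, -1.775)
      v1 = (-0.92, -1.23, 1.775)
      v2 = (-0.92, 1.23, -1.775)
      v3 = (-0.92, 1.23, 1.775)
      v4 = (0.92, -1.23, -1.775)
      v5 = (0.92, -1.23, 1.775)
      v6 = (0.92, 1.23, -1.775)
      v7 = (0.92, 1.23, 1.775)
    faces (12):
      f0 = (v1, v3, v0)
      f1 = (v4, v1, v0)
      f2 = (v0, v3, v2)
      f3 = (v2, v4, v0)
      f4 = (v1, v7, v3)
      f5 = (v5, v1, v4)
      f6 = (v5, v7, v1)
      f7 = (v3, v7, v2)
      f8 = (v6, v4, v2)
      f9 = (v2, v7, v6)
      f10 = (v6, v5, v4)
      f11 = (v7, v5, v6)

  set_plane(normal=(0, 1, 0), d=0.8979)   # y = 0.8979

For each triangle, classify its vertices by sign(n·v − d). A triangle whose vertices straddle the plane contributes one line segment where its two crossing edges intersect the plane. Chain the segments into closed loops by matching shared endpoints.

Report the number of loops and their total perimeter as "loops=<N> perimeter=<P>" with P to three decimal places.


Straddling triangles (8 of 12):
  (v1,v3,v0) [-+-] → (-0.92, 0.8979, 1.775)–(-0.92, 0.8979, 1.29575)  len=0.4792
  (v0,v3,v2) [-++] → (-0.92, 0.8979, 1.29575)–(-0.92, 0.8979, -1.775)  len=3.0707
  (v2,v4,v0) [+--] → (-0.6716, 0.8979, -1.775)–(-0.92, 0.8979, -1.775)  len=0.2484
  (v1,v7,v3) [-++] → (0.6716, 0.8979, 1.775)–(-0.92, 0.8979, 1.775)  len=1.5916
  (v5,v7,v1) [-+-] → (0.92, 0.8979, 1.775)–(0.6716, 0.8979, 1.775)  len=0.2484
  (v6,v4,v2) [+-+] → (0.92, 0.8979, -1.775)–(-0.6716, 0.8979, -1.775)  len=1.5916
  (v6,v5,v4) [+--] → (0.92, 0.8979, -1.29575)–(0.92, 0.8979, -1.775)  len=0.4792
  (v7,v5,v6) [+-+] → (0.92, 0.8979, 1.775)–(0.92, 0.8979, -1.29575)  len=3.0707

Chained into 1 loop(s):
  loop 1: 8 segments, perimeter = 10.7800
Total perimeter = 10.780

loops=1 perimeter=10.780


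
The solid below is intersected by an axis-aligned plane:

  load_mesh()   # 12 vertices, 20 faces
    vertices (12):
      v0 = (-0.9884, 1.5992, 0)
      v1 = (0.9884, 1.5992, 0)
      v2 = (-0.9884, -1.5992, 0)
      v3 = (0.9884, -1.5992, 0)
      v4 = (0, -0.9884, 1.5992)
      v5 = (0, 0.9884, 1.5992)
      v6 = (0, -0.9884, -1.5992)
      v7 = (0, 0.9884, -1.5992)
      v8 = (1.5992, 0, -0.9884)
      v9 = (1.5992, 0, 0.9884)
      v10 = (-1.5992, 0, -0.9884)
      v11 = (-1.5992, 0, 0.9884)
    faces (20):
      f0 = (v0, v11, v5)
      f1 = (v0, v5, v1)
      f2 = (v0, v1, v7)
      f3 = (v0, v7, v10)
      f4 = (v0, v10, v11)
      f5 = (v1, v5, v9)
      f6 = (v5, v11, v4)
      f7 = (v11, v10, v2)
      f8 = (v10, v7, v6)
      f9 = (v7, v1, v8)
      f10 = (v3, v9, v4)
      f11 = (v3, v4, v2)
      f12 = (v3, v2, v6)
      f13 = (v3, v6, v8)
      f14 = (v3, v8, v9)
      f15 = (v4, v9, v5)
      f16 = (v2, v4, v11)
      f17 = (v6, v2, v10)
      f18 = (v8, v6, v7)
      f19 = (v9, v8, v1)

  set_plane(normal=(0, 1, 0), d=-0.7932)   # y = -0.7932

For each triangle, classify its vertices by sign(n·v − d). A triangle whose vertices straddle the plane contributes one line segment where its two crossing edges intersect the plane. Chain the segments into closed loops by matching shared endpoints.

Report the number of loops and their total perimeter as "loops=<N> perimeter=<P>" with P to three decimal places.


Straddling triangles (10 of 20):
  (v5,v11,v4) [++-] → (-0.315827, -0.7932, 1.47857)–(0, -0.7932, 1.5992)  len=0.3381
  (v11,v10,v2) [++-] → (-1.29624, -0.7932, -0.498156)–(-1.29624, -0.7932, 0.498156)  len=0.9963
  (v10,v7,v6) [++-] → (0, -0.7932, -1.5992)–(-0.315827, -0.7932, -1.47857)  len=0.3381
  (v3,v9,v4) [-+-] → (1.29624, -0.7932, 0.498156)–(0.315827, -0.7932, 1.47857)  len=1.3865
  (v3,v6,v8) [--+] → (0.315827, -0.7932, -1.47857)–(1.29624, -0.7932, -0.498156)  len=1.3865
  (v3,v8,v9) [-++] → (1.29624, -0.7932, -0.498156)–(1.29624, -0.7932, 0.498156)  len=0.9963
  (v4,v9,v5) [-++] → (0.315827, -0.7932, 1.47857)–(0, -0.7932, 1.5992)  len=0.3381
  (v2,v4,v11) [--+] → (-0.315827, -0.7932, 1.47857)–(-1.29624, -0.7932, 0.498156)  len=1.3865
  (v6,v2,v10) [--+] → (-1.29624, -0.7932, -0.498156)–(-0.315827, -0.7932, -1.47857)  len=1.3865
  (v8,v6,v7) [+-+] → (0.315827, -0.7932, -1.47857)–(0, -0.7932, -1.5992)  len=0.3381

Chained into 1 loop(s):
  loop 1: 10 segments, perimeter = 8.8910
Total perimeter = 8.891

loops=1 perimeter=8.891


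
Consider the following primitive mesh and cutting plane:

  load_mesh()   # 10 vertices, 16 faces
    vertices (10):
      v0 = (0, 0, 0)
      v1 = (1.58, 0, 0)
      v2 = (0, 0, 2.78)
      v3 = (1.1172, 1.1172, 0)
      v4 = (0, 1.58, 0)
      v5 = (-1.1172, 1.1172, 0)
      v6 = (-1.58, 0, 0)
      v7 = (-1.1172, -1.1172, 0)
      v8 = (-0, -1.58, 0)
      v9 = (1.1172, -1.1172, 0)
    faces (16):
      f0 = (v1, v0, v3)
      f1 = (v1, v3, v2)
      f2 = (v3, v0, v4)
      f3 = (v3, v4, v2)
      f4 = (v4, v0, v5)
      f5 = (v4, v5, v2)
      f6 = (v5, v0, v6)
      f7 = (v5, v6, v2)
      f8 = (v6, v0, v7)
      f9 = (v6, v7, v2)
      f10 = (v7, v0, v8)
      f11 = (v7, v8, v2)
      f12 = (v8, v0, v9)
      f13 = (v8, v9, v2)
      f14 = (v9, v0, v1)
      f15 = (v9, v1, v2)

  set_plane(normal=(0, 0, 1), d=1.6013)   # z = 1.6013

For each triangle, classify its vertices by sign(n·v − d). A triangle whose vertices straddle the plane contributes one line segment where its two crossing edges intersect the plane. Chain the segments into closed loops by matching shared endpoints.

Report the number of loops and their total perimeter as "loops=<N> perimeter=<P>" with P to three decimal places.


loops=1 perimeter=4.102

Straddling triangles (8 of 16):
  (v1,v3,v2) [--+] → (0.473685, 0.473685, 1.6013)–(0.669909, 0, 1.6013)  len=0.5127
  (v3,v4,v2) [--+] → (0, 0.669909, 1.6013)–(0.473685, 0.473685, 1.6013)  len=0.5127
  (v4,v5,v2) [--+] → (-0.473685, 0.473685, 1.6013)–(0, 0.669909, 1.6013)  len=0.5127
  (v5,v6,v2) [--+] → (-0.669909, 0, 1.6013)–(-0.473685, 0.473685, 1.6013)  len=0.5127
  (v6,v7,v2) [--+] → (-0.473685, -0.473685, 1.6013)–(-0.669909, 0, 1.6013)  len=0.5127
  (v7,v8,v2) [--+] → (0, -0.669909, 1.6013)–(-0.473685, -0.473685, 1.6013)  len=0.5127
  (v8,v9,v2) [--+] → (0.473685, -0.473685, 1.6013)–(0, -0.669909, 1.6013)  len=0.5127
  (v9,v1,v2) [--+] → (0.669909, 0, 1.6013)–(0.473685, -0.473685, 1.6013)  len=0.5127

Chained into 1 loop(s):
  loop 1: 8 segments, perimeter = 4.1018
Total perimeter = 4.102
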